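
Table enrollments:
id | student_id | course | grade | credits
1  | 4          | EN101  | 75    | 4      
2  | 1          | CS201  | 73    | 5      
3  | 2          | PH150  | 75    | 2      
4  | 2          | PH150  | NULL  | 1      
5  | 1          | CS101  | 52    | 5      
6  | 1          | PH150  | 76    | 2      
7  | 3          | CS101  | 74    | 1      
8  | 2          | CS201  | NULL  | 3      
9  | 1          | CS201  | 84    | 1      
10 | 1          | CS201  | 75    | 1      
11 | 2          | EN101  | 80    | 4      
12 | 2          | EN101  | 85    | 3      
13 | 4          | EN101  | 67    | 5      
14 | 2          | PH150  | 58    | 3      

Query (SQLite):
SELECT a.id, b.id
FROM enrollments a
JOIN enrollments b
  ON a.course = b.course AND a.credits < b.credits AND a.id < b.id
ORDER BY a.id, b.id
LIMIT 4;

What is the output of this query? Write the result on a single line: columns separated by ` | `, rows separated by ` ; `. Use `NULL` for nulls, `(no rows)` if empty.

Pairs (a,b) with same course, a.credits < b.credits, a.id < b.id.
course groups: CS101:{5,7} CS201:{2,8,9,10} EN101:{1,11,12,13} PH150:{3,4,6,14}
Ordered by (a.id, b.id); first 4.

1 | 13 ; 3 | 14 ; 4 | 6 ; 4 | 14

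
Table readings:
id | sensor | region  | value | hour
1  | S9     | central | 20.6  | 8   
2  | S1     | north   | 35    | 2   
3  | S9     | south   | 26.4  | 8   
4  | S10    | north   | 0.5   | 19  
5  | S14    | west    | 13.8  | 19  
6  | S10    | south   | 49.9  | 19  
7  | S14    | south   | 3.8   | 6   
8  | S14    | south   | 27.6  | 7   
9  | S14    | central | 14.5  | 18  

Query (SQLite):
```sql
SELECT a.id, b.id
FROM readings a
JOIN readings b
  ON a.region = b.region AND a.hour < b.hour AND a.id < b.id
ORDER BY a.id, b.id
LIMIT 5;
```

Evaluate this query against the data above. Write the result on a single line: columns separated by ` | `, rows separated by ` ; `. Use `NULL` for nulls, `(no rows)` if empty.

1 | 9 ; 2 | 4 ; 3 | 6 ; 7 | 8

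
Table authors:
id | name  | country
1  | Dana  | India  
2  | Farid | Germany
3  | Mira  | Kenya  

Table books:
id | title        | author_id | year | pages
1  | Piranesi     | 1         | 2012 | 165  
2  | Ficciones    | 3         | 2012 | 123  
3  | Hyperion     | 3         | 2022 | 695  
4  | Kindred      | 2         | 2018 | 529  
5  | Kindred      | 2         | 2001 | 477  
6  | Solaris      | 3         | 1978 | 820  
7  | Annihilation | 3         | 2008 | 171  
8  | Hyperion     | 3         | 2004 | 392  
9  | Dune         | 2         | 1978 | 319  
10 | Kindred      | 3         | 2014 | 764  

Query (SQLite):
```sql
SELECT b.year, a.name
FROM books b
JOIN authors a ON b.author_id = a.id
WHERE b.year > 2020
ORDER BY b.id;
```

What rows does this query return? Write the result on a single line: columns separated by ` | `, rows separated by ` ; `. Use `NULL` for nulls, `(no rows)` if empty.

Each books row matches the authors row where author_id = authors.id.
Then keep rows with b.year > 2020.

2022 | Mira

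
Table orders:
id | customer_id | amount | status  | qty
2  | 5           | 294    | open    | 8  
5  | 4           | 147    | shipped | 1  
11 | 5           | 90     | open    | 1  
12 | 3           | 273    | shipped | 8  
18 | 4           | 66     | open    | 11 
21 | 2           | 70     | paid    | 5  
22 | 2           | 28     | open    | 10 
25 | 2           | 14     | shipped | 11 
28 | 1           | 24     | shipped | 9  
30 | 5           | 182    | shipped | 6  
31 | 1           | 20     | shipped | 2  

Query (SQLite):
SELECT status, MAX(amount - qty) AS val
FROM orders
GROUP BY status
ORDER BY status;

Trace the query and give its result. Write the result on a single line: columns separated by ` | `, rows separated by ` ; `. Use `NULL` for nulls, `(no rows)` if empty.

For each row compute amount - qty.
Group by status; take MAX of the expression per group.
  open: ids {2, 11, 18, 22} → MAX(amount - qty)=286
  paid: ids {21} → MAX(amount - qty)=65
  shipped: ids {5, 12, 25, 28, 30, 31} → MAX(amount - qty)=265

open | 286 ; paid | 65 ; shipped | 265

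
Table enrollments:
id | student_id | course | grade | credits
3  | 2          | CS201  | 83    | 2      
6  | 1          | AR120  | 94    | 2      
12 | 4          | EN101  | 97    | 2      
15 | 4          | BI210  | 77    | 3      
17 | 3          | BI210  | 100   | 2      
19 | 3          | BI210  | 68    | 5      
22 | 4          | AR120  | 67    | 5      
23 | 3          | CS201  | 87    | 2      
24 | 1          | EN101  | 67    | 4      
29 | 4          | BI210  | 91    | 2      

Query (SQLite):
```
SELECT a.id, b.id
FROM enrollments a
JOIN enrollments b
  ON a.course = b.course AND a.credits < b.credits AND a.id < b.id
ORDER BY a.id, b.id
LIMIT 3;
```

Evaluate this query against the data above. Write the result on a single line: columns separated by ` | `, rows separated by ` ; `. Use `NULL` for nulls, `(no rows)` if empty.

6 | 22 ; 12 | 24 ; 15 | 19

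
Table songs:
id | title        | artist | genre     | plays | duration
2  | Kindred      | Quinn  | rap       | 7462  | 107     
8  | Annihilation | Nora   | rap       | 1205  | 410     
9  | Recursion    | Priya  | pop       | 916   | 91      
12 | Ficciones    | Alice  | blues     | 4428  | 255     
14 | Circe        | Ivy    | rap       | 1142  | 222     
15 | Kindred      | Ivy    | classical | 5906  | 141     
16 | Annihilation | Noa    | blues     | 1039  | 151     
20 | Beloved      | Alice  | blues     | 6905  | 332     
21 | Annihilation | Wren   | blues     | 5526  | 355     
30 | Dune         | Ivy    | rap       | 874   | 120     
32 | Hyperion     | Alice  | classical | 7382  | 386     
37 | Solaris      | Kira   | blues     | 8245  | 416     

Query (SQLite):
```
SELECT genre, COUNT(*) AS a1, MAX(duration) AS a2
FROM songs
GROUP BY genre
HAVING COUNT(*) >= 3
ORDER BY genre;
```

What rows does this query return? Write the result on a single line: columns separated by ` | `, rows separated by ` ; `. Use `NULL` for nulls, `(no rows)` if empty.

Group songs by genre.
Per group compute: COUNT(*), MAX(duration).
HAVING: drop groups with fewer than 3 rows.
  blues: ids {12, 16, 20, 21, 37} → COUNT(*)=5, MAX(duration)=416
  classical: ids {15, 32} → COUNT(*)=2, MAX(duration)=386
  pop: ids {9} → COUNT(*)=1, MAX(duration)=91
  rap: ids {2, 8, 14, 30} → COUNT(*)=4, MAX(duration)=410

blues | 5 | 416 ; rap | 4 | 410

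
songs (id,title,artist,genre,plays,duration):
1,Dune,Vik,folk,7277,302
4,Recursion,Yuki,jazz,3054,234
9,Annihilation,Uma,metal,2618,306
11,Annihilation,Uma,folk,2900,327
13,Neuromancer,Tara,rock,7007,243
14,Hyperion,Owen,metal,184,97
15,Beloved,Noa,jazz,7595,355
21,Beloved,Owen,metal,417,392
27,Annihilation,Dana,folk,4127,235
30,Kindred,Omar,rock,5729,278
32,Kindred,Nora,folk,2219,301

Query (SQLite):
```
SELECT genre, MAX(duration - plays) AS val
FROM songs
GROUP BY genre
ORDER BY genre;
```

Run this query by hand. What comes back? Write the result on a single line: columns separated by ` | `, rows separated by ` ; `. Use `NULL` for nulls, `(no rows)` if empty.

folk | -1918 ; jazz | -2820 ; metal | -25 ; rock | -5451

For each row compute duration - plays.
Group by genre; take MAX of the expression per group.
  folk: ids {1, 11, 27, 32} → MAX(duration - plays)=-1918
  jazz: ids {4, 15} → MAX(duration - plays)=-2820
  metal: ids {9, 14, 21} → MAX(duration - plays)=-25
  rock: ids {13, 30} → MAX(duration - plays)=-5451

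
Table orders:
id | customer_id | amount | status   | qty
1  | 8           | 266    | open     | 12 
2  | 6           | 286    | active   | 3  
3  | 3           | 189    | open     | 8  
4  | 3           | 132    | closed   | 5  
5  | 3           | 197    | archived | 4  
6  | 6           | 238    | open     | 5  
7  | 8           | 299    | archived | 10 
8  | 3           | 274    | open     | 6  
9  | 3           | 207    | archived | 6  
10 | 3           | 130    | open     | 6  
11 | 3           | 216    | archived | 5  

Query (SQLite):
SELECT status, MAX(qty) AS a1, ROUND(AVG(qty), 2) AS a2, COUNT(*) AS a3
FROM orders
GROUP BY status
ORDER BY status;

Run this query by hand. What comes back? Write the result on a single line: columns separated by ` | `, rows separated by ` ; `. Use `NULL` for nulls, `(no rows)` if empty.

Group orders by status.
Per group compute: MAX(qty), ROUND(AVG(qty), 2), COUNT(*).
  active: ids {2} → MAX(qty)=3, ROUND(AVG(qty), 2)=3, COUNT(*)=1
  archived: ids {5, 7, 9, 11} → MAX(qty)=10, ROUND(AVG(qty), 2)=6.25, COUNT(*)=4
  closed: ids {4} → MAX(qty)=5, ROUND(AVG(qty), 2)=5, COUNT(*)=1
  open: ids {1, 3, 6, 8, 10} → MAX(qty)=12, ROUND(AVG(qty), 2)=7.4, COUNT(*)=5

active | 3 | 3 | 1 ; archived | 10 | 6.25 | 4 ; closed | 5 | 5 | 1 ; open | 12 | 7.4 | 5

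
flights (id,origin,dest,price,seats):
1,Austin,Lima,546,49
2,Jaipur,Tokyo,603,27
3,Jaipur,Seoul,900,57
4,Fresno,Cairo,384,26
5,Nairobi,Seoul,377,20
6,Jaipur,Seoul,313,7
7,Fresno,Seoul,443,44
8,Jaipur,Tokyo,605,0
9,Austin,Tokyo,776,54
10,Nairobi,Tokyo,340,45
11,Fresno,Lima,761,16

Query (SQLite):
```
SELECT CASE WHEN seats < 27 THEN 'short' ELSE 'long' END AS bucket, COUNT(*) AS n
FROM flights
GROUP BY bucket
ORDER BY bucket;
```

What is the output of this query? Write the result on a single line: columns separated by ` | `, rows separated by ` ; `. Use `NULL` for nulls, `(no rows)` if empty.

long | 6 ; short | 5

Bucket rows by seats < 27 → 'short' else 'long'; count each bucket.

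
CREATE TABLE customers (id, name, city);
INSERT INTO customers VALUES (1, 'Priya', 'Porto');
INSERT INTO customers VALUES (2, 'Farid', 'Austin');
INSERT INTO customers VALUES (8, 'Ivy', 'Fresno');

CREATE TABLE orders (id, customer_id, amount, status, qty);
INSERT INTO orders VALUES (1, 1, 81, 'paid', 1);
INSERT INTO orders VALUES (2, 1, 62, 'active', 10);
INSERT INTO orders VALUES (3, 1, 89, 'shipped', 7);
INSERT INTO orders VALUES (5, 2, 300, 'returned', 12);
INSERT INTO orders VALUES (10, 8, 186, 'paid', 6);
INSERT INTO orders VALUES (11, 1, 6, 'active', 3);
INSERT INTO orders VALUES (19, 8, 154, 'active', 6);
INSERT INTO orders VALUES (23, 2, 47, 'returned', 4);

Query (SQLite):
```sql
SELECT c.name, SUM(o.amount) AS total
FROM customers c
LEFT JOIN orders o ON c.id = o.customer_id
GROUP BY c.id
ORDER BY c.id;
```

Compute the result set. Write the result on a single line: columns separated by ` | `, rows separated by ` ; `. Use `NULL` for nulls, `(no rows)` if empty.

Priya | 238 ; Farid | 347 ; Ivy | 340

LEFT JOIN keeps every customers row; unmatched ones get NULL for orders columns.
Group by customers.id and compute SUM(o.amount). SUM over an all-NULL group is NULL.
  1: ids {1, 2, 3, 11} → SUM(o.amount)=238
  2: ids {5, 23} → SUM(o.amount)=347
  8: ids {10, 19} → SUM(o.amount)=340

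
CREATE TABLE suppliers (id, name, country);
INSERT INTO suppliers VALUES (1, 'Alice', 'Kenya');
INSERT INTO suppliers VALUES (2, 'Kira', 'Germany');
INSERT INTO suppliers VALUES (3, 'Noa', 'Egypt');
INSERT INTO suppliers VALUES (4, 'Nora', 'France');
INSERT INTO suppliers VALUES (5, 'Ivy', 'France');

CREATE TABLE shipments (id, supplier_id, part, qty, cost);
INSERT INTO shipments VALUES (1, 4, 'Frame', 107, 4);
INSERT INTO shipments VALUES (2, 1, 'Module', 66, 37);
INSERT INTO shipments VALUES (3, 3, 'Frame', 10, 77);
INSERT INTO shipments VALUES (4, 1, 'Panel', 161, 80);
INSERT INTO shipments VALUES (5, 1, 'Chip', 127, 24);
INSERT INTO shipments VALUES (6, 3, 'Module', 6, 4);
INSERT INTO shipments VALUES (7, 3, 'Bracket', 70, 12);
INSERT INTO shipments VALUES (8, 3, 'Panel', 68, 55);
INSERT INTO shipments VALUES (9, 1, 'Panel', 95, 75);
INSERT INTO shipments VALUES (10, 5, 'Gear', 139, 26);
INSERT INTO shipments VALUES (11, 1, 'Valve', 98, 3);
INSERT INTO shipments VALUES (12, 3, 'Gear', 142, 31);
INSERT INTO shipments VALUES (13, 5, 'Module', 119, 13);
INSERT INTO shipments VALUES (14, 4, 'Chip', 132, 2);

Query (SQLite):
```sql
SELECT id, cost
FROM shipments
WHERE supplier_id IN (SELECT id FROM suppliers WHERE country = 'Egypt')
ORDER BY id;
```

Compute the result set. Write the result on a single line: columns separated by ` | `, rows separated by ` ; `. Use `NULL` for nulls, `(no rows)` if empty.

Inner query: suppliers.id where country = 'Egypt'.
Outer: keep shipments rows whose supplier_id is in that set.
Inner query → {3}

3 | 77 ; 6 | 4 ; 7 | 12 ; 8 | 55 ; 12 | 31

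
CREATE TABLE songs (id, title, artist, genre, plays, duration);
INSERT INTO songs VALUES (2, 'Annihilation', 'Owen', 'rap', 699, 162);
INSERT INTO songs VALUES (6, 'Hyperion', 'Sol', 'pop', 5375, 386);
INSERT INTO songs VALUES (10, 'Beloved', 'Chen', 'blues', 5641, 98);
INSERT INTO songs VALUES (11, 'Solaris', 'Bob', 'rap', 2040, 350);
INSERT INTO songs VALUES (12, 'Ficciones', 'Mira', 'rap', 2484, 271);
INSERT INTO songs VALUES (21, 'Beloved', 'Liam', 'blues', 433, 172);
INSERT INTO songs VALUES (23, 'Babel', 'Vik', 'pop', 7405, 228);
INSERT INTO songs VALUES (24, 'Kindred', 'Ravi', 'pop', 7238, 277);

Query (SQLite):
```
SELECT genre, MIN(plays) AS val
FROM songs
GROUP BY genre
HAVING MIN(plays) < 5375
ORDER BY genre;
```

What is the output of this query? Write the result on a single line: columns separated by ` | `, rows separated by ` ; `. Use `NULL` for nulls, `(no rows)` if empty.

blues | 433 ; rap | 699

Partition songs by genre; compute MIN(plays) within each group.
HAVING: keep groups where MIN(plays) < 5375.
  blues: ids {10, 21} → MIN(plays)=433
  pop: ids {6, 23, 24} → MIN(plays)=5375
  rap: ids {2, 11, 12} → MIN(plays)=699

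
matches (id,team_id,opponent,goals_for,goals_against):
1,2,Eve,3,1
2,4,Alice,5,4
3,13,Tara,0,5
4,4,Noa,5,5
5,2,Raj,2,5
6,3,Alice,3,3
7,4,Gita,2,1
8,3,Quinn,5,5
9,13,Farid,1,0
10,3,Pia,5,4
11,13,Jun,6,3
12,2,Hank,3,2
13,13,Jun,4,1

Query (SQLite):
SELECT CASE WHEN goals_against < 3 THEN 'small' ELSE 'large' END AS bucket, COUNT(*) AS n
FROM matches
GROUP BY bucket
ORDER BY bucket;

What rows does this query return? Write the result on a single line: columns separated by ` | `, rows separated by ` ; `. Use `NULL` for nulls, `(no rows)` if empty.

Bucket rows by goals_against < 3 → 'small' else 'large'; count each bucket.

large | 8 ; small | 5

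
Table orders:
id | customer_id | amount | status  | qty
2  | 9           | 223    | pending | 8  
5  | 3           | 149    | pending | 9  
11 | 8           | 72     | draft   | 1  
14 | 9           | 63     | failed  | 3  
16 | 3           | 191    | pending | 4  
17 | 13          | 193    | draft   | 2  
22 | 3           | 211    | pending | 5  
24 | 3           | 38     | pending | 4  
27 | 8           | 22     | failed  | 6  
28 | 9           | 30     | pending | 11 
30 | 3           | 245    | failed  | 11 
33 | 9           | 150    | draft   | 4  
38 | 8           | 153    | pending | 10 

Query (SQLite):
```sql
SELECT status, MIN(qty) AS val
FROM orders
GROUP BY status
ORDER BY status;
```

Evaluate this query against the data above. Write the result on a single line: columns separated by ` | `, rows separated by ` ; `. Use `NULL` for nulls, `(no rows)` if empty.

Partition orders by status; compute MIN(qty) within each group.
  draft: ids {11, 17, 33} → MIN(qty)=1
  failed: ids {14, 27, 30} → MIN(qty)=3
  pending: ids {2, 5, 16, 22, 24, 28, 38} → MIN(qty)=4

draft | 1 ; failed | 3 ; pending | 4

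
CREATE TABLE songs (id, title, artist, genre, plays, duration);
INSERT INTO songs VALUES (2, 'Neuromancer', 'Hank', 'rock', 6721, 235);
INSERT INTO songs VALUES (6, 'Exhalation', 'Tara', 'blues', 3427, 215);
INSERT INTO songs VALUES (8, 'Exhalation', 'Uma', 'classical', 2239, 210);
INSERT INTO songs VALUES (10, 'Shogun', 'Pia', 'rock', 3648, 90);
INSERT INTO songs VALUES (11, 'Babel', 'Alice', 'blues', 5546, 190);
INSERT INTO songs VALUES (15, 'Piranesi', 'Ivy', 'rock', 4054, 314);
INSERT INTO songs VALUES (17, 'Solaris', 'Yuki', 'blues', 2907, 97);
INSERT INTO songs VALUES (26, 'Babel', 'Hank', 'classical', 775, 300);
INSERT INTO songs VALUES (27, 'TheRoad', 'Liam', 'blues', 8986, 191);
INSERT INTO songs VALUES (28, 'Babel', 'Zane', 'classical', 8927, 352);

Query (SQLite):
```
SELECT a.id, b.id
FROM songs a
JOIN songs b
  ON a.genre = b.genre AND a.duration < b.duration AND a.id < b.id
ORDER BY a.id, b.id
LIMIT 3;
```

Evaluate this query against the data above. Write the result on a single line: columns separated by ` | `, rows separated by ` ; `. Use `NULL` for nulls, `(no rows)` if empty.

Pairs (a,b) with same genre, a.duration < b.duration, a.id < b.id.
genre groups: blues:{6,11,17,27} classical:{8,26,28} rock:{2,10,15}
Ordered by (a.id, b.id); first 3.

2 | 15 ; 8 | 26 ; 8 | 28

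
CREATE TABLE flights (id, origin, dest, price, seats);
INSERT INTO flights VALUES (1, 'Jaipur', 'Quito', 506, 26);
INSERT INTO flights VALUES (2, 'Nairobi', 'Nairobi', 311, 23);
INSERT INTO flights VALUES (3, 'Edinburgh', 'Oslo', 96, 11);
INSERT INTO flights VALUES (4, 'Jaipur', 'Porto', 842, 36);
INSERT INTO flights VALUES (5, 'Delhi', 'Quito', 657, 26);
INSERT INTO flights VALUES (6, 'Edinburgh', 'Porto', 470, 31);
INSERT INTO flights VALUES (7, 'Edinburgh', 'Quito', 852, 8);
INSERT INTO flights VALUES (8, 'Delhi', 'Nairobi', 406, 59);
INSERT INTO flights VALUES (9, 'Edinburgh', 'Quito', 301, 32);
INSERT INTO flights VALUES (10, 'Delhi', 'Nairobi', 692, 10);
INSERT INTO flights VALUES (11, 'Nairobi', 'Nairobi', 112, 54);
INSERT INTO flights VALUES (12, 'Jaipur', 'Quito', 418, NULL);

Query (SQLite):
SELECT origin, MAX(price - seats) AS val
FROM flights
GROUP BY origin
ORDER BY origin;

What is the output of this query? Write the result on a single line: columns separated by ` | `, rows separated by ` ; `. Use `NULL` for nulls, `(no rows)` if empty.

For each row compute price - seats.
Group by origin; take MAX of the expression per group.
  Delhi: ids {5, 8, 10} → MAX(price - seats)=682
  Edinburgh: ids {3, 6, 7, 9} → MAX(price - seats)=844
  Jaipur: ids {1, 4, 12} → MAX(price - seats)=806
  Nairobi: ids {2, 11} → MAX(price - seats)=288

Delhi | 682 ; Edinburgh | 844 ; Jaipur | 806 ; Nairobi | 288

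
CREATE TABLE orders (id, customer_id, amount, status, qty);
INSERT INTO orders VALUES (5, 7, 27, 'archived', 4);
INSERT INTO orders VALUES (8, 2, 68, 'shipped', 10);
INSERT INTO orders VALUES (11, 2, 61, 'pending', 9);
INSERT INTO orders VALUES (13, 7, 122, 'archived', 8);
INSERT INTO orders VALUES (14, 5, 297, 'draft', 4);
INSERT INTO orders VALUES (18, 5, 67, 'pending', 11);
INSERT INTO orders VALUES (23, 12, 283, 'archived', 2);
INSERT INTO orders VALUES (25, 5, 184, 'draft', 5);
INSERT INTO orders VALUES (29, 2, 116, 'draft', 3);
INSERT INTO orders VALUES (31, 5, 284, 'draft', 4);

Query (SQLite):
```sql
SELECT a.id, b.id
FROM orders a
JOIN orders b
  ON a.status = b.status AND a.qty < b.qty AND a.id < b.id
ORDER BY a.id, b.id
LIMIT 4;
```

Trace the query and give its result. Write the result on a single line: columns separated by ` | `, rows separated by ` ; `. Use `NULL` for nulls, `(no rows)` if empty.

Pairs (a,b) with same status, a.qty < b.qty, a.id < b.id.
status groups: archived:{5,13,23} draft:{14,25,29,31} pending:{11,18} shipped:{8}
Ordered by (a.id, b.id); first 4.

5 | 13 ; 11 | 18 ; 14 | 25 ; 29 | 31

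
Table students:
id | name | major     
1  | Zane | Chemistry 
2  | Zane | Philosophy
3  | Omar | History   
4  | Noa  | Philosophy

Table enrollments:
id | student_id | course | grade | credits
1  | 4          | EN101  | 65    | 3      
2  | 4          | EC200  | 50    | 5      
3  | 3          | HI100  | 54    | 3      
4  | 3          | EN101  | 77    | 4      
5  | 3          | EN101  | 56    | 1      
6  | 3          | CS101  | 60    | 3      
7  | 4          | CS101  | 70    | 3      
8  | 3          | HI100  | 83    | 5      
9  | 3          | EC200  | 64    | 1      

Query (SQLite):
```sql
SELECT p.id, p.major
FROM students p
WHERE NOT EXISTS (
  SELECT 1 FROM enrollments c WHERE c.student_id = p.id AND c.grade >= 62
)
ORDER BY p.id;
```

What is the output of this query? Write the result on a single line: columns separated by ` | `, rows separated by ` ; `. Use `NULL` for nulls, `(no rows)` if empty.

1 | Chemistry ; 2 | Philosophy

For each students row, check whether any enrollments with matching student_id has grade >= 62.
Keep rows where that is false.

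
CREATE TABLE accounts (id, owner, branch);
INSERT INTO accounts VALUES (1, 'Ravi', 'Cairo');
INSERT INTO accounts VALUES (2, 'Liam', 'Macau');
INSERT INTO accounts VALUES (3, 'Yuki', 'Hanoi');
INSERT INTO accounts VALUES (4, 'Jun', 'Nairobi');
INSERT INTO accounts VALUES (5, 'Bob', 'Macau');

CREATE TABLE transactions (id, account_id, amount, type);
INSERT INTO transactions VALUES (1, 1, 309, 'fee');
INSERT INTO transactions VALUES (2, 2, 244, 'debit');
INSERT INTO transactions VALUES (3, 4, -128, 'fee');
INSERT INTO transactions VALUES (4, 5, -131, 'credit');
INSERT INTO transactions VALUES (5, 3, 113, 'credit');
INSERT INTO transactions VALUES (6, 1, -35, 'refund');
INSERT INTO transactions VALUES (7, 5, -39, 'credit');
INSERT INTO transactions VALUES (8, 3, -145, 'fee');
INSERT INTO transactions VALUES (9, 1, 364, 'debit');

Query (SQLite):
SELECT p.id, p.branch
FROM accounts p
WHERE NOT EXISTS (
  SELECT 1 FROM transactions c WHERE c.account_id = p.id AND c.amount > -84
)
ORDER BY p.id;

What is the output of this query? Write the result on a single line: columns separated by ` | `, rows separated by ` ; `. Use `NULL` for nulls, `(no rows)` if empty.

4 | Nairobi

For each accounts row, check whether any transactions with matching account_id has amount > -84.
Keep rows where that is false.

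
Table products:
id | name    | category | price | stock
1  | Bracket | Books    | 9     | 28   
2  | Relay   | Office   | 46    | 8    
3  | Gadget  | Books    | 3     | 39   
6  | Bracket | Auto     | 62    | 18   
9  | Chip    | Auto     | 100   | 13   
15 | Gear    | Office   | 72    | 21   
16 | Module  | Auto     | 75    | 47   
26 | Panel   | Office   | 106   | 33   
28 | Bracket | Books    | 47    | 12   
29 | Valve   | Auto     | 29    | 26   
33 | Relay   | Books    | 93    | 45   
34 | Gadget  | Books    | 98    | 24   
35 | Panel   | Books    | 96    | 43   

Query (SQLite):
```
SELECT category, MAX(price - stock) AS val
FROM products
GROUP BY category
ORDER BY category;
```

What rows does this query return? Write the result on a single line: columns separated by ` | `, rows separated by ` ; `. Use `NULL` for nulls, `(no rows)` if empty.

Auto | 87 ; Books | 74 ; Office | 73

For each row compute price - stock.
Group by category; take MAX of the expression per group.
  Auto: ids {6, 9, 16, 29} → MAX(price - stock)=87
  Books: ids {1, 3, 28, 33, 34, 35} → MAX(price - stock)=74
  Office: ids {2, 15, 26} → MAX(price - stock)=73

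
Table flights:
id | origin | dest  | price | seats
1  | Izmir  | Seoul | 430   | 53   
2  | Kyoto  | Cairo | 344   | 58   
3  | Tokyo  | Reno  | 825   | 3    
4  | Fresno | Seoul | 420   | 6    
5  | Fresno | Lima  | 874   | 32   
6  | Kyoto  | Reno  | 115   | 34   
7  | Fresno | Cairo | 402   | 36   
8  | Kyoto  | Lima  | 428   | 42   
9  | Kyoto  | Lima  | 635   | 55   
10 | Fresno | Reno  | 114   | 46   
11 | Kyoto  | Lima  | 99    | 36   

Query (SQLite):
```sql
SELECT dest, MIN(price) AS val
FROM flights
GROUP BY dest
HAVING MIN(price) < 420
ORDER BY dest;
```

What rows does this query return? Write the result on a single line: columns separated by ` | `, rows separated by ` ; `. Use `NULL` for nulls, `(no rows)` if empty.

Cairo | 344 ; Lima | 99 ; Reno | 114

Partition flights by dest; compute MIN(price) within each group.
HAVING: keep groups where MIN(price) < 420.
  Cairo: ids {2, 7} → MIN(price)=344
  Lima: ids {5, 8, 9, 11} → MIN(price)=99
  Reno: ids {3, 6, 10} → MIN(price)=114
  Seoul: ids {1, 4} → MIN(price)=420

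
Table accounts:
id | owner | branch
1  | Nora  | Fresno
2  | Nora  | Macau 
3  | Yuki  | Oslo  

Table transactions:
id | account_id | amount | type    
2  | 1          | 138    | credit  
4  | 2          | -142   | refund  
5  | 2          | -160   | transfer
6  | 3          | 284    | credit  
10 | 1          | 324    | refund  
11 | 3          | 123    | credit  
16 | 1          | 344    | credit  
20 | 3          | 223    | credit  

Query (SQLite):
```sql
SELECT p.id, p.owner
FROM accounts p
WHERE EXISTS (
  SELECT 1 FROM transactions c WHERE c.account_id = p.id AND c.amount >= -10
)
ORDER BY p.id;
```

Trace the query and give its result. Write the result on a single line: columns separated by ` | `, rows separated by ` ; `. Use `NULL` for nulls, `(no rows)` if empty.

For each accounts row, check whether any transactions with matching account_id has amount >= -10.
Keep rows where that is true.

1 | Nora ; 3 | Yuki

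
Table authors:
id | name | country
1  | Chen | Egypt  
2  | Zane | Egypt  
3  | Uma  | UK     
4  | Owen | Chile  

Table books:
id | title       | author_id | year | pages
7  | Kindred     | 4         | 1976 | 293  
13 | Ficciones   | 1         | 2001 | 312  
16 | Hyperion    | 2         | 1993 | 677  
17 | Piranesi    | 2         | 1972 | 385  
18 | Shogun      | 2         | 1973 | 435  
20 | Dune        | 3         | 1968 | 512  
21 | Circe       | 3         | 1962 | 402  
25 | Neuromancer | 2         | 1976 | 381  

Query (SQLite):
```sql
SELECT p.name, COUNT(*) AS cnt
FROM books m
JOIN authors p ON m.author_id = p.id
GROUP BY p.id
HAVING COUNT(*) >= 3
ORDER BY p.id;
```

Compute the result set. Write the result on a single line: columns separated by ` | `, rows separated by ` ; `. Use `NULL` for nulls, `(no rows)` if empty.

Zane | 4

Join each books row to its authors via author_id.
Group joined rows by authors.id; compute COUNT(*) per group.
HAVING: keep groups with count ≥ 3.
  1: ids {13} → COUNT(*)=1
  2: ids {16, 17, 18, 25} → COUNT(*)=4
  3: ids {20, 21} → COUNT(*)=2
  4: ids {7} → COUNT(*)=1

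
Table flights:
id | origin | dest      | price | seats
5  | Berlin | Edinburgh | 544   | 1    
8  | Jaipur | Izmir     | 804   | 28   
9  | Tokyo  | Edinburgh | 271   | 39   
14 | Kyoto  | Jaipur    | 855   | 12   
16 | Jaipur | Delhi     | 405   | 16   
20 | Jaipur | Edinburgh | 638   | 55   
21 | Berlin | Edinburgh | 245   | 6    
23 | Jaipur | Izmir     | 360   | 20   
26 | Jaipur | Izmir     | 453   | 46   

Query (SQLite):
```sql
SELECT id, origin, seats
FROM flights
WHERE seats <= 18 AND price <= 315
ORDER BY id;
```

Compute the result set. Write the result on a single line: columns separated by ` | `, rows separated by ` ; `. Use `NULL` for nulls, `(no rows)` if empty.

seats <= 18: ids {5, 14, 16, 21}
price <= 315: ids {9, 21}
Combine with AND.

21 | Berlin | 6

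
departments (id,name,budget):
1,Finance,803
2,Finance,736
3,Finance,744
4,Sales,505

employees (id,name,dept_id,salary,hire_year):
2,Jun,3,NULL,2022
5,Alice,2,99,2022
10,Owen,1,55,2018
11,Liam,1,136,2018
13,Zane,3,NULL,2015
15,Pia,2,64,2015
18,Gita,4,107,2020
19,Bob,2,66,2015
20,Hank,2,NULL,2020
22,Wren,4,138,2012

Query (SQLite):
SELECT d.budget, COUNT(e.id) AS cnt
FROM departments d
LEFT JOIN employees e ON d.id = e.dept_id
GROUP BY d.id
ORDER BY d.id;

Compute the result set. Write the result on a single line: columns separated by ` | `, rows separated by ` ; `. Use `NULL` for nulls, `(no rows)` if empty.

803 | 2 ; 736 | 4 ; 744 | 2 ; 505 | 2

LEFT JOIN keeps every departments row; unmatched ones get NULL for employees columns.
Group by departments.id and compute COUNT(e.id). COUNT(col) of an all-NULL group is 0.
  1: ids {10, 11} → COUNT(e.id)=2
  2: ids {5, 15, 19, 20} → COUNT(e.id)=4
  3: ids {2, 13} → COUNT(e.id)=2
  4: ids {18, 22} → COUNT(e.id)=2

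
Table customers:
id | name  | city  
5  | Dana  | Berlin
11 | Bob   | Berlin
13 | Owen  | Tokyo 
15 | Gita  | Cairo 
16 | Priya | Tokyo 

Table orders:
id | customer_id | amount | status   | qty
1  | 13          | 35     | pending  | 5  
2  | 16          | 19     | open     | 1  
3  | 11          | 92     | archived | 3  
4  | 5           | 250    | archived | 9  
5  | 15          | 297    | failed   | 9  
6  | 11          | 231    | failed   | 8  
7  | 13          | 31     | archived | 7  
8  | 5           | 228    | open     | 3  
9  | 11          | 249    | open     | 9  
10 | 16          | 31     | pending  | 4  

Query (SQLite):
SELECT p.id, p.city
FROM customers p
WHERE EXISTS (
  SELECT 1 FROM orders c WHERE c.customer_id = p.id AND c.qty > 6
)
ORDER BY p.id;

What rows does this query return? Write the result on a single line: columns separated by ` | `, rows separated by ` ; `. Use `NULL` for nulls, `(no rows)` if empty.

5 | Berlin ; 11 | Berlin ; 13 | Tokyo ; 15 | Cairo

For each customers row, check whether any orders with matching customer_id has qty > 6.
Keep rows where that is true.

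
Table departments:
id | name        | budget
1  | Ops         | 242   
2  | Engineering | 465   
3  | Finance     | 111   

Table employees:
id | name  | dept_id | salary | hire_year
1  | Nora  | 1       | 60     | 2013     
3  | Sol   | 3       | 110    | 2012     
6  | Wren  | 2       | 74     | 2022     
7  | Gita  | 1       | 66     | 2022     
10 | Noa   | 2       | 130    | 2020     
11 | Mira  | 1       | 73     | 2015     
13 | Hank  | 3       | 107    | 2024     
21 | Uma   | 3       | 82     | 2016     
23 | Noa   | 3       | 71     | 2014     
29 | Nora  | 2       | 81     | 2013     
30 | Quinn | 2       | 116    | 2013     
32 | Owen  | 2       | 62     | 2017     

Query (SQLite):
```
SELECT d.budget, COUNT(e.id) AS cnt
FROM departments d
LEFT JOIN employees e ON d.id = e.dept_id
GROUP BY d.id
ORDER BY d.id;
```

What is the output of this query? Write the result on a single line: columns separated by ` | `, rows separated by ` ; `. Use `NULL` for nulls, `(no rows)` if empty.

242 | 3 ; 465 | 5 ; 111 | 4

LEFT JOIN keeps every departments row; unmatched ones get NULL for employees columns.
Group by departments.id and compute COUNT(e.id). COUNT(col) of an all-NULL group is 0.
  1: ids {1, 7, 11} → COUNT(e.id)=3
  2: ids {6, 10, 29, 30, 32} → COUNT(e.id)=5
  3: ids {3, 13, 21, 23} → COUNT(e.id)=4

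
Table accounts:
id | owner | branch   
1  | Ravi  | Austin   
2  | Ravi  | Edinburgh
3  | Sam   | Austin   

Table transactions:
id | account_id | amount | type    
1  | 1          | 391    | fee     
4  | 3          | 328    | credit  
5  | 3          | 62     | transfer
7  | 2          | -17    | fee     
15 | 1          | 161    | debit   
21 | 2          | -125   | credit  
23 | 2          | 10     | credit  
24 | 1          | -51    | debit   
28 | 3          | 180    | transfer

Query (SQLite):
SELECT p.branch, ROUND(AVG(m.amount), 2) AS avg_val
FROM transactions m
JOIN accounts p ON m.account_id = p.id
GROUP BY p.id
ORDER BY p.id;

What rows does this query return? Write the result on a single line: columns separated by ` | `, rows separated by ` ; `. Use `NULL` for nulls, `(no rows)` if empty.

Join each transactions row to its accounts via account_id.
Group joined rows by accounts.id; compute ROUND(AVG(m.amount), 2) per group.
  1: ids {1, 15, 24} → ROUND(AVG(m.amount), 2)=167
  2: ids {7, 21, 23} → ROUND(AVG(m.amount), 2)=-44
  3: ids {4, 5, 28} → ROUND(AVG(m.amount), 2)=190

Austin | 167 ; Edinburgh | -44 ; Austin | 190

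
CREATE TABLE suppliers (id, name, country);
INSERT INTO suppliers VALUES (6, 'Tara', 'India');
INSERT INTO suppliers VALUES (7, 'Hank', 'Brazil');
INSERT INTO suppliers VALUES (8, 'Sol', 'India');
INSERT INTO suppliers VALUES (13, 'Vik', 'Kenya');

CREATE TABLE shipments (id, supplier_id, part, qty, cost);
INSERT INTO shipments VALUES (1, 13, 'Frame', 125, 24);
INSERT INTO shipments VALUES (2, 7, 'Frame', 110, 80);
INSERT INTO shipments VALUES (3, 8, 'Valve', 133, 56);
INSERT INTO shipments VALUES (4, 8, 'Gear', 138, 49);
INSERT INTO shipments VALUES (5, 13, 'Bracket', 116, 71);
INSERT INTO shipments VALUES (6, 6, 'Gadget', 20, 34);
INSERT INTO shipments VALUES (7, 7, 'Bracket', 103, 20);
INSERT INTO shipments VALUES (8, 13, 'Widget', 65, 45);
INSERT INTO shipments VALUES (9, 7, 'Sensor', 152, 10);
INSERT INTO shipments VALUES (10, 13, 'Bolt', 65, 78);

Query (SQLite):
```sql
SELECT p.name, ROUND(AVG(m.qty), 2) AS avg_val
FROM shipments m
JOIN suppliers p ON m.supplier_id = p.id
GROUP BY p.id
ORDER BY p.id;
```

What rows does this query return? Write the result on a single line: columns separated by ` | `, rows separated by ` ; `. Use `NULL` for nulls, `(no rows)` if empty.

Join each shipments row to its suppliers via supplier_id.
Group joined rows by suppliers.id; compute ROUND(AVG(m.qty), 2) per group.
  6: ids {6} → ROUND(AVG(m.qty), 2)=20
  7: ids {2, 7, 9} → ROUND(AVG(m.qty), 2)=121.67
  8: ids {3, 4} → ROUND(AVG(m.qty), 2)=135.5
  13: ids {1, 5, 8, 10} → ROUND(AVG(m.qty), 2)=92.75

Tara | 20 ; Hank | 121.67 ; Sol | 135.5 ; Vik | 92.75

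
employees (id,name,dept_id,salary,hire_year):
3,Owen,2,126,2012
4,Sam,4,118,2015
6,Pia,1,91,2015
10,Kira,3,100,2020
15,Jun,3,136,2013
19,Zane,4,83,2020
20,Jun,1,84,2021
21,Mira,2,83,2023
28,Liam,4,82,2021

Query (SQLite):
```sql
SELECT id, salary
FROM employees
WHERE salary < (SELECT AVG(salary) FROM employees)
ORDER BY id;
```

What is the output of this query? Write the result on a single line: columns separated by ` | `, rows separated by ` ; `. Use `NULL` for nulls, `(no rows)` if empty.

Scalar subquery: AVG(salary) over all employees rows = 100.333333 (≈; comparison uses full precision).
Keep rows where salary < that value.

6 | 91 ; 10 | 100 ; 19 | 83 ; 20 | 84 ; 21 | 83 ; 28 | 82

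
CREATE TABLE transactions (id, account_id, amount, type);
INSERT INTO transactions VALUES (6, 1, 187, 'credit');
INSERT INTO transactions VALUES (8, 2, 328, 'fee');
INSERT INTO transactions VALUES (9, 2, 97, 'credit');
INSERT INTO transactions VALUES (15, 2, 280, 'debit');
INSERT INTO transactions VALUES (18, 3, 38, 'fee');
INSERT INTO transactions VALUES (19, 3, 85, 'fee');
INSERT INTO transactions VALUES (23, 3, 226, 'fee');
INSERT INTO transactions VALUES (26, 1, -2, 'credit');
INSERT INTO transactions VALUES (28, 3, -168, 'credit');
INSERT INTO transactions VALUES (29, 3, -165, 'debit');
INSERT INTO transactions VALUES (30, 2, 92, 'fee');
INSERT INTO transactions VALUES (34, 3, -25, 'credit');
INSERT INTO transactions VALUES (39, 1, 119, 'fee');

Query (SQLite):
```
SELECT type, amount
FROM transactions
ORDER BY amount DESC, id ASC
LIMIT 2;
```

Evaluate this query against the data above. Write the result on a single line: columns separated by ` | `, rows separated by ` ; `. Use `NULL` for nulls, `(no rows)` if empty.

Sort by amount desc, tiebreak id asc: (328, id=8), (280, id=15), (226, id=23), (187, id=6), (119, id=39) …. Take first 2.

fee | 328 ; debit | 280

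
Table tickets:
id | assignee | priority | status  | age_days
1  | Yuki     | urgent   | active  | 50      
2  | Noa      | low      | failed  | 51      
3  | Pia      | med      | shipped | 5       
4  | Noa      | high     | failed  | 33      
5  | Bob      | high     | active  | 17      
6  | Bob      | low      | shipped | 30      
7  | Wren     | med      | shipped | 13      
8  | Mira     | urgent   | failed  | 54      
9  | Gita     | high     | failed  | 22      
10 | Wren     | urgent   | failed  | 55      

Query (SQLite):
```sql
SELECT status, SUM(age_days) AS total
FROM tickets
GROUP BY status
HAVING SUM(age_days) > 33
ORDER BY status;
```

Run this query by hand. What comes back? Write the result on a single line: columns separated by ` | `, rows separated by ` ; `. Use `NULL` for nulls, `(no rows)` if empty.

Partition tickets by status; compute SUM(age_days) within each group.
HAVING: keep groups where SUM(age_days) > 33.
  active: ids {1, 5} → SUM(age_days)=67
  failed: ids {2, 4, 8, 9, 10} → SUM(age_days)=215
  shipped: ids {3, 6, 7} → SUM(age_days)=48

active | 67 ; failed | 215 ; shipped | 48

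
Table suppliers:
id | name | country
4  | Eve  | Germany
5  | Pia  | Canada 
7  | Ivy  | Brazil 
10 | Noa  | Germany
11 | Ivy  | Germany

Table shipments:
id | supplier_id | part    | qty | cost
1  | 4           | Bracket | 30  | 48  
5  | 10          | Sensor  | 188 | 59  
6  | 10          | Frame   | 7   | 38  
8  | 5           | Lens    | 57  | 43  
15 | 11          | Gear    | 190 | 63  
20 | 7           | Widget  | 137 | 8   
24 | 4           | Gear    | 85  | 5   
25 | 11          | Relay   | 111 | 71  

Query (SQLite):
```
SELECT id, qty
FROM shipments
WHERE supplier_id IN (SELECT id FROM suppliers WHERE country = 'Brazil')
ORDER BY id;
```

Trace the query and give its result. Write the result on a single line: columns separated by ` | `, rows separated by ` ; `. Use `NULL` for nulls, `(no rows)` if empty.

20 | 137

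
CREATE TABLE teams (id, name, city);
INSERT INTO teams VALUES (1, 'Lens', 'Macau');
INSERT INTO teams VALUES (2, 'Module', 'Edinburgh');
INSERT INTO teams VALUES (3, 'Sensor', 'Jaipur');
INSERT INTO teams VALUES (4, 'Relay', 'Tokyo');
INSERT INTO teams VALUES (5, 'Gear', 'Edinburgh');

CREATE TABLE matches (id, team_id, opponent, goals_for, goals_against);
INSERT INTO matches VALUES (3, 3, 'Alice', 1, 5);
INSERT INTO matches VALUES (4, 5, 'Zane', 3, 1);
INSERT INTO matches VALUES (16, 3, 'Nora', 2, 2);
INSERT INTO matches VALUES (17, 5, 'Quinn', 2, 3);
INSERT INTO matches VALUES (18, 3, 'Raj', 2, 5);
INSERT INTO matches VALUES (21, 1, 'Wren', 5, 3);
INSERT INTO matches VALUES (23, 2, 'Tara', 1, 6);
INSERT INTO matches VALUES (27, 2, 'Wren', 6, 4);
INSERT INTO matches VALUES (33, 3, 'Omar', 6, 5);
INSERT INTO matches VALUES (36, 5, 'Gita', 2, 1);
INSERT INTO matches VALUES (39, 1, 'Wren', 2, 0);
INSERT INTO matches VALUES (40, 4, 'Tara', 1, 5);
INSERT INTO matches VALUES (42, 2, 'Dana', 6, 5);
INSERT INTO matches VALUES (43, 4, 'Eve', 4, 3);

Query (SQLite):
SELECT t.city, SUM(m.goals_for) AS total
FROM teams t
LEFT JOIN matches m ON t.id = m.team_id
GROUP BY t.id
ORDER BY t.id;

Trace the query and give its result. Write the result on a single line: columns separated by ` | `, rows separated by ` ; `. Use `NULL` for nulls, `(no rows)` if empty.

Macau | 7 ; Edinburgh | 13 ; Jaipur | 11 ; Tokyo | 5 ; Edinburgh | 7

LEFT JOIN keeps every teams row; unmatched ones get NULL for matches columns.
Group by teams.id and compute SUM(m.goals_for). SUM over an all-NULL group is NULL.
  1: ids {21, 39} → SUM(m.goals_for)=7
  2: ids {23, 27, 42} → SUM(m.goals_for)=13
  3: ids {3, 16, 18, 33} → SUM(m.goals_for)=11
  4: ids {40, 43} → SUM(m.goals_for)=5
  5: ids {4, 17, 36} → SUM(m.goals_for)=7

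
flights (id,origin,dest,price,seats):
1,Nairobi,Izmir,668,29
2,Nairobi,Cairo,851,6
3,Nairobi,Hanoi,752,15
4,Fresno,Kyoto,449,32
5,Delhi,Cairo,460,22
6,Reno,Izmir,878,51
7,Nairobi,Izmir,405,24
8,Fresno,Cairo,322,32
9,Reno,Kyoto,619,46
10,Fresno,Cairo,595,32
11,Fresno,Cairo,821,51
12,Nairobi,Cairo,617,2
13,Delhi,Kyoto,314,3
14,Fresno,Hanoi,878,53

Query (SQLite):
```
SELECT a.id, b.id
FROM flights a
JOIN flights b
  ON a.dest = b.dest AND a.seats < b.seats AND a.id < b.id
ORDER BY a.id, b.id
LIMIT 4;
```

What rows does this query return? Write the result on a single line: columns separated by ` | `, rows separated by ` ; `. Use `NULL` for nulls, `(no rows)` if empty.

1 | 6 ; 2 | 5 ; 2 | 8 ; 2 | 10

Pairs (a,b) with same dest, a.seats < b.seats, a.id < b.id.
dest groups: Cairo:{2,5,8,10,11,12} Hanoi:{3,14} Izmir:{1,6,7} Kyoto:{4,9,13}
Ordered by (a.id, b.id); first 4.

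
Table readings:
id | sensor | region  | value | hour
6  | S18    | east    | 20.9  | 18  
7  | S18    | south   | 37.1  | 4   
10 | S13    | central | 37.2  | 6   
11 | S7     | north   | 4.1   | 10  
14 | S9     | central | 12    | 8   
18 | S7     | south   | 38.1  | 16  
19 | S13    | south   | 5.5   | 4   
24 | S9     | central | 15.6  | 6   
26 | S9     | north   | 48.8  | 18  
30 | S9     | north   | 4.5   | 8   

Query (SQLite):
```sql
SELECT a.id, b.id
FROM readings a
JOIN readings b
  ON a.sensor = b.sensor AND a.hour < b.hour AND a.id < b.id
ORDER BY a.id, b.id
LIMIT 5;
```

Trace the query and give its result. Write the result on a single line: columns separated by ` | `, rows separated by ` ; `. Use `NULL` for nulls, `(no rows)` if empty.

11 | 18 ; 14 | 26 ; 24 | 26 ; 24 | 30

Pairs (a,b) with same sensor, a.hour < b.hour, a.id < b.id.
sensor groups: S13:{10,19} S18:{6,7} S7:{11,18} S9:{14,24,26,30}
Ordered by (a.id, b.id); first 5.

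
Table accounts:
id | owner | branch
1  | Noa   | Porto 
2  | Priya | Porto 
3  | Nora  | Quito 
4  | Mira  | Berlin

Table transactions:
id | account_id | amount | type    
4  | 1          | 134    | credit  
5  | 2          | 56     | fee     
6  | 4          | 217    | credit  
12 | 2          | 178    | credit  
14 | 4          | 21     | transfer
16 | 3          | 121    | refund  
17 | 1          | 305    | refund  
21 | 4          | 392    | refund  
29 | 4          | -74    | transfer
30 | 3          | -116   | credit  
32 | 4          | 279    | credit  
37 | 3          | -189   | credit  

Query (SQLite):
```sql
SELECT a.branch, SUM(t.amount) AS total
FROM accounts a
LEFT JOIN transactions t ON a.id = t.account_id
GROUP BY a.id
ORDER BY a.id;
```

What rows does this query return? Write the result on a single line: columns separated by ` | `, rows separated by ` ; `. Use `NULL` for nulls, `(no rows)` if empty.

Porto | 439 ; Porto | 234 ; Quito | -184 ; Berlin | 835

LEFT JOIN keeps every accounts row; unmatched ones get NULL for transactions columns.
Group by accounts.id and compute SUM(t.amount). SUM over an all-NULL group is NULL.
  1: ids {4, 17} → SUM(t.amount)=439
  2: ids {5, 12} → SUM(t.amount)=234
  3: ids {16, 30, 37} → SUM(t.amount)=-184
  4: ids {6, 14, 21, 29, 32} → SUM(t.amount)=835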